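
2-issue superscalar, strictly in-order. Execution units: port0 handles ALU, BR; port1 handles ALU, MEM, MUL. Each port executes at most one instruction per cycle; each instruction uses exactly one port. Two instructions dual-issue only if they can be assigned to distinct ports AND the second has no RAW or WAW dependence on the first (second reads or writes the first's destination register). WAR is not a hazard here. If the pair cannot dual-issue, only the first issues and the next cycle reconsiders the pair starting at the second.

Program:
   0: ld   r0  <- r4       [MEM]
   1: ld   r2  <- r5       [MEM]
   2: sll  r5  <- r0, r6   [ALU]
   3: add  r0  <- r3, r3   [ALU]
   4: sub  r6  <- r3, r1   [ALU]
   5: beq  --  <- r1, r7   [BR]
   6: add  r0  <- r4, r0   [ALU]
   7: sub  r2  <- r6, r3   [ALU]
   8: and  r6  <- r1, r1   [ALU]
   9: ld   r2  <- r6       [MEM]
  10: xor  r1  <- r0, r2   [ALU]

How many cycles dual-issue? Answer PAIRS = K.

PAIRS = 4

  cy0 -> i0 (ld.MEM) no-port MEM/MEM
  cy1 -> i1&i2 (ld.MEM/sll.ALU) 2-wide
  cy2 -> i3&i4 (add.ALU/sub.ALU) 2-wide
  cy3 -> i5&i6 (beq.BR/add.ALU) 2-wide
  cy4 -> i7&i8 (sub.ALU/and.ALU) 2-wide
  cy5 -> i9 (ld.MEM) RAW r2
  cy6 -> i10 (xor.ALU) tail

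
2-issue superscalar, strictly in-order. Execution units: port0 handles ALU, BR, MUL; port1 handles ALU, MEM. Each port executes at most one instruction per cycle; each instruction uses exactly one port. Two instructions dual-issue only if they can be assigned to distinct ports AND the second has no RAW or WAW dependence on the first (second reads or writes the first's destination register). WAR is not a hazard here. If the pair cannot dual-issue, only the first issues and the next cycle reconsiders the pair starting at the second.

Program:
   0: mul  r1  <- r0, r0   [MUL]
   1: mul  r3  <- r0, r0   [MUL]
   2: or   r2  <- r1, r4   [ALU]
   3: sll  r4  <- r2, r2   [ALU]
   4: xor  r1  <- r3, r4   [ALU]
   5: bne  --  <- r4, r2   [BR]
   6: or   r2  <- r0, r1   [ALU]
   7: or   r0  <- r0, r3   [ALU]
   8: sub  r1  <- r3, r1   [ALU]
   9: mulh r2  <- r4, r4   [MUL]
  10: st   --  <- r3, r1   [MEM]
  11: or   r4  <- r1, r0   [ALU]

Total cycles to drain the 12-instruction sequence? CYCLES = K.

[0] i0  mul.MUL  -- no-port MUL/MUL
[1] i1+i2  mul.MUL/or.ALU  -- dual
[2] i3  sll.ALU  -- RAW r4
[3] i4+i5  xor.ALU/bne.BR  -- dual
[4] i6+i7  or.ALU/or.ALU  -- dual
[5] i8+i9  sub.ALU/mulh.MUL  -- dual
[6] i10+i11  st.MEM/or.ALU  -- dual

CYCLES = 7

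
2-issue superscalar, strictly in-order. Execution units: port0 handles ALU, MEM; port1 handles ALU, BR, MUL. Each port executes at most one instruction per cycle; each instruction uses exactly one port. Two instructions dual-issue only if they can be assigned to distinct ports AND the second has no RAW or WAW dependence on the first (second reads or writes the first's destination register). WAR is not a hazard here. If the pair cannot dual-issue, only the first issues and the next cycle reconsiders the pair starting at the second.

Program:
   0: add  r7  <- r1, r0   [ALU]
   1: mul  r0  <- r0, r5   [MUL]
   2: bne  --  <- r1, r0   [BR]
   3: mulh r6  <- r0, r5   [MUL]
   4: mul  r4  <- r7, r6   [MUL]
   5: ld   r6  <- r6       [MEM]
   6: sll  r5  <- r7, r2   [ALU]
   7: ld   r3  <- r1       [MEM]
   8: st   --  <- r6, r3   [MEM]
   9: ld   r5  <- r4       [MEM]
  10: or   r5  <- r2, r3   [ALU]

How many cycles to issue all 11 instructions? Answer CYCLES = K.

c0: i0/i1 add mul  2-wide
c1: i2 bne  no-port BR/MUL
c2: i3 mulh  no-port MUL/MUL
c3: i4/i5 mul ld  2-wide
c4: i6/i7 sll ld  2-wide
c5: i8 st  no-port MEM/MEM
c6: i9 ld  WAW r5
c7: i10 or  tail

CYCLES = 8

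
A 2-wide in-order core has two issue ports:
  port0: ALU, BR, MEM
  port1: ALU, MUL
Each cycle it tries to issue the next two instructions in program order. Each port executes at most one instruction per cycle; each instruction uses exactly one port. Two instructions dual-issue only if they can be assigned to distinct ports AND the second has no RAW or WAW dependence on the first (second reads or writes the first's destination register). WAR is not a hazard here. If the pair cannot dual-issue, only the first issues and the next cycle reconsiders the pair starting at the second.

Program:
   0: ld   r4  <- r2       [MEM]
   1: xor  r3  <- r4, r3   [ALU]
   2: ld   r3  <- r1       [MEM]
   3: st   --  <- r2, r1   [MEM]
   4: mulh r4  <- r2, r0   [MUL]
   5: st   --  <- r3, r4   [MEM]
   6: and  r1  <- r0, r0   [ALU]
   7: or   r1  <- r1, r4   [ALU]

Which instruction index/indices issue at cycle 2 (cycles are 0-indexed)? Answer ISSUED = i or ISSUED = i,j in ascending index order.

#0 head=0: ld i0 RAW r4
#1 head=1: xor i1 WAW r3
#2 head=2: ld i2 no-port MEM/MEM
#3 head=3: st mulh i3/i4 dual
#4 head=5: st and i5/i6 dual
#5 head=7: or i7 tail

ISSUED = 2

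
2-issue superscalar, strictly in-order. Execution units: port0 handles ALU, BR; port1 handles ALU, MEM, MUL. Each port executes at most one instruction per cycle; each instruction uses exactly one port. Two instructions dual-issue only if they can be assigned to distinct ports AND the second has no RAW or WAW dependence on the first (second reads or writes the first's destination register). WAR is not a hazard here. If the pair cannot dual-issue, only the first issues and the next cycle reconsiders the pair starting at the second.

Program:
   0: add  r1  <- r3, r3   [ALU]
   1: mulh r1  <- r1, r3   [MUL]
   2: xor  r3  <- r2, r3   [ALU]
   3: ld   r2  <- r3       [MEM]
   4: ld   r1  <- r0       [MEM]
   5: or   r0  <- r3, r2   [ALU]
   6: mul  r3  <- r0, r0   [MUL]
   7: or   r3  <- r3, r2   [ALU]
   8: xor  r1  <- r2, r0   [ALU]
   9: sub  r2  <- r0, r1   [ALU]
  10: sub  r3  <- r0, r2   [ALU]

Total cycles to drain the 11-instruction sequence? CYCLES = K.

CYCLES = 8

#0 head=0: add.ALU i0 RAW+WAW r1
#1 head=1: mulh.MUL xor.ALU i1/i2 pair
#2 head=3: ld.MEM i3 no-port MEM/MEM
#3 head=4: ld.MEM or.ALU i4/i5 pair
#4 head=6: mul.MUL i6 RAW+WAW r3
#5 head=7: or.ALU xor.ALU i7/i8 pair
#6 head=9: sub.ALU i9 RAW r2
#7 head=10: sub.ALU i10 tail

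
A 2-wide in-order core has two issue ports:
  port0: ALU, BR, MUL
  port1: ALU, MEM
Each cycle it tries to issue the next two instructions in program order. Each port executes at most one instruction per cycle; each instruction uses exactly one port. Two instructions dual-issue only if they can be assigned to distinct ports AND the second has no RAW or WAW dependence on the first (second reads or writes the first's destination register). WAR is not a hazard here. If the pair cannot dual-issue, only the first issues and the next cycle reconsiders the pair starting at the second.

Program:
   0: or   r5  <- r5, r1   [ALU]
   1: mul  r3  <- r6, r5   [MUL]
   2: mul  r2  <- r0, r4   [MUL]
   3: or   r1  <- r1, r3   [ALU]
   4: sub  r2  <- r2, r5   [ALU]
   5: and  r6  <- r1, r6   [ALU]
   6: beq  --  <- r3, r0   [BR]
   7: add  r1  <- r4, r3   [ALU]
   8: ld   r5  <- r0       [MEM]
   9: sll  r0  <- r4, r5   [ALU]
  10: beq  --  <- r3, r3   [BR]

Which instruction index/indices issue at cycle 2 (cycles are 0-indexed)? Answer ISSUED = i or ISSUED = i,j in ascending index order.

ISSUED = 2,3

  cy0 -> i0 (or) RAW r5
  cy1 -> i1 (mul) no-port MUL/MUL
  cy2 -> i2+i3 (mul/or) dual
  cy3 -> i4+i5 (sub/and) dual
  cy4 -> i6+i7 (beq/add) dual
  cy5 -> i8 (ld) RAW r5
  cy6 -> i9+i10 (sll/beq) dual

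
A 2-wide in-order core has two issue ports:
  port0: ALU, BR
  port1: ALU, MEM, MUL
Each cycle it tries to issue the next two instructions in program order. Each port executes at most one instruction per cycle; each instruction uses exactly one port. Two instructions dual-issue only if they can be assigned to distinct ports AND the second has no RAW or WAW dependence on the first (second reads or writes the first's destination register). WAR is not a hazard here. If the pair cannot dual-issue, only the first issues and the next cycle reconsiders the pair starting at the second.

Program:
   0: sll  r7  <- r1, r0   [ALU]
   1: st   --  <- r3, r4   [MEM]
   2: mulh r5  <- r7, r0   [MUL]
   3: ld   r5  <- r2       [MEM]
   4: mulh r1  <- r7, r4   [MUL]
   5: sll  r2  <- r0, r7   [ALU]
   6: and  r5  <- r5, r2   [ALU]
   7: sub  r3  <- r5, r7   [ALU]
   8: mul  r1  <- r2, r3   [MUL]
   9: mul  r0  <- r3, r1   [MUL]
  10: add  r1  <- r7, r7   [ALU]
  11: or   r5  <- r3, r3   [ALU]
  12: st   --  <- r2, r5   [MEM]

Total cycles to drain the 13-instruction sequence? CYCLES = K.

CYCLES = 10

#0 head=0: sll.ALU st.MEM i0+i1 2-wide
#1 head=2: mulh.MUL i2 no-port MUL/MEM
#2 head=3: ld.MEM i3 no-port MEM/MUL
#3 head=4: mulh.MUL sll.ALU i4+i5 2-wide
#4 head=6: and.ALU i6 RAW r5
#5 head=7: sub.ALU i7 RAW r3
#6 head=8: mul.MUL i8 no-port MUL/MUL
#7 head=9: mul.MUL add.ALU i9+i10 2-wide
#8 head=11: or.ALU i11 RAW r5
#9 head=12: st.MEM i12 tail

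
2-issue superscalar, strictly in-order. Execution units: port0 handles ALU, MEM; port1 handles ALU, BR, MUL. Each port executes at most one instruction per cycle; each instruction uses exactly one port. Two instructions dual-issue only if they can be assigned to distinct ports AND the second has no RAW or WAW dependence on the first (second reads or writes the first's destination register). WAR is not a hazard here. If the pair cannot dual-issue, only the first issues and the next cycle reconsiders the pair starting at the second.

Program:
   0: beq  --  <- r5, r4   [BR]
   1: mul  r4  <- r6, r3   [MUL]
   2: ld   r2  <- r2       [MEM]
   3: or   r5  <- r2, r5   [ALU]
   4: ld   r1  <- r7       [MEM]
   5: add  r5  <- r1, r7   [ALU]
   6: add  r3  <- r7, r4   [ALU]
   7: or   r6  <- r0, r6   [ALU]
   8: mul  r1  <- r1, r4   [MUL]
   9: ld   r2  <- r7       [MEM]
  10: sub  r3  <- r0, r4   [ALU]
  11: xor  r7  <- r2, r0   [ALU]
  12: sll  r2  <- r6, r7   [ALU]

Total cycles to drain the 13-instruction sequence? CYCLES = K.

CYCLES = 8

  cy0 -> i0 (beq.BR) no-port BR/MUL
  cy1 -> i1,i2 (mul.MUL;ld.MEM) dual
  cy2 -> i3,i4 (or.ALU;ld.MEM) dual
  cy3 -> i5,i6 (add.ALU;add.ALU) dual
  cy4 -> i7,i8 (or.ALU;mul.MUL) dual
  cy5 -> i9,i10 (ld.MEM;sub.ALU) dual
  cy6 -> i11 (xor.ALU) RAW r7
  cy7 -> i12 (sll.ALU) tail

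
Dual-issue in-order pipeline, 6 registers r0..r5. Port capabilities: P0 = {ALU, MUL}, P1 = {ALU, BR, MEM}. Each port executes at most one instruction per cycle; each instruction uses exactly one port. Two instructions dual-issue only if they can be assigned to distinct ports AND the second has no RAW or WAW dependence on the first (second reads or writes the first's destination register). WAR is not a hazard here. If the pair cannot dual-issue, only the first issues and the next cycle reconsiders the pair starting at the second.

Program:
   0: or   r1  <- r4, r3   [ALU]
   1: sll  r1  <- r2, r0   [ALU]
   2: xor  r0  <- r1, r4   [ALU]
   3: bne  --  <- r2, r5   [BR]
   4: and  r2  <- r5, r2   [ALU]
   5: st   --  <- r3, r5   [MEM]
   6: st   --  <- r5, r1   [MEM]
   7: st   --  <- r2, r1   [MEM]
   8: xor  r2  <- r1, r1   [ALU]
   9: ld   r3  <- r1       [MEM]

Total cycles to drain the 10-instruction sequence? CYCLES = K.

0. or.ALU @i0  | WAW r1
1. sll.ALU @i1  | RAW r1
2. xor.ALU/bne.BR @i2&i3  | pair
3. and.ALU/st.MEM @i4&i5  | pair
4. st.MEM @i6  | no-port MEM/MEM
5. st.MEM/xor.ALU @i7&i8  | pair
6. ld.MEM @i9  | tail

CYCLES = 7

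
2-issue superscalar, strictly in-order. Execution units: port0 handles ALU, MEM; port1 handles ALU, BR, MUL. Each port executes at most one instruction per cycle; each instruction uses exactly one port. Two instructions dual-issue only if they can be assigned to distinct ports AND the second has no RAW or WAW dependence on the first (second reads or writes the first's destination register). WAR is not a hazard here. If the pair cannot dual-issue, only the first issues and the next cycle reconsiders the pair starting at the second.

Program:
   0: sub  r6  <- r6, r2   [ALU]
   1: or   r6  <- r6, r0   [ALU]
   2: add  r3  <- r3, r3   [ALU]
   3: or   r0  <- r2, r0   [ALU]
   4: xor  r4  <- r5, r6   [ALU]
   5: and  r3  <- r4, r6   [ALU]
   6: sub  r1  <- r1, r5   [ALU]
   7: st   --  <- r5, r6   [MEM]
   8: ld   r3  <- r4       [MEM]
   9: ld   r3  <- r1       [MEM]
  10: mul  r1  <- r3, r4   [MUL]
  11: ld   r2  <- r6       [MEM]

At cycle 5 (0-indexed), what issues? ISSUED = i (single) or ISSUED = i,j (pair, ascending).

t=0 i0:sub.ALU ; RAW+WAW r6
t=1 i1/i2:or.ALU/add.ALU ; dual
t=2 i3/i4:or.ALU/xor.ALU ; dual
t=3 i5/i6:and.ALU/sub.ALU ; dual
t=4 i7:st.MEM ; no-port MEM/MEM
t=5 i8:ld.MEM ; no-port MEM/MEM
t=6 i9:ld.MEM ; RAW r3
t=7 i10/i11:mul.MUL/ld.MEM ; dual

ISSUED = 8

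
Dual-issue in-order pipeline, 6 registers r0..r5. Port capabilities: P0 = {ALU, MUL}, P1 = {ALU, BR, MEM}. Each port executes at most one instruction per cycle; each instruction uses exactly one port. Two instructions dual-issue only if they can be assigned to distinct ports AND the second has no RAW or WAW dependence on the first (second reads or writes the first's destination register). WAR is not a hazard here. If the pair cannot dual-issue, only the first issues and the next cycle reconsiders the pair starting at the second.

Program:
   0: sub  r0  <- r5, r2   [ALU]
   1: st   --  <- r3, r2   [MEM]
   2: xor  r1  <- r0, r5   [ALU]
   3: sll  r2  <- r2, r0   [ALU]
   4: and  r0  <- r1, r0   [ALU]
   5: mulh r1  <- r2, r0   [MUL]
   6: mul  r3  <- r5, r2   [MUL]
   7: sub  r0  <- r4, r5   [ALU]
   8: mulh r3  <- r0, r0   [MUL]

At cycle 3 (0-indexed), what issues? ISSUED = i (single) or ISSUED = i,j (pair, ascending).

ISSUED = 5

t=0 i0/i1:sub.ALU;st.MEM ; dual
t=1 i2/i3:xor.ALU;sll.ALU ; dual
t=2 i4:and.ALU ; RAW r0
t=3 i5:mulh.MUL ; no-port MUL/MUL
t=4 i6/i7:mul.MUL;sub.ALU ; dual
t=5 i8:mulh.MUL ; tail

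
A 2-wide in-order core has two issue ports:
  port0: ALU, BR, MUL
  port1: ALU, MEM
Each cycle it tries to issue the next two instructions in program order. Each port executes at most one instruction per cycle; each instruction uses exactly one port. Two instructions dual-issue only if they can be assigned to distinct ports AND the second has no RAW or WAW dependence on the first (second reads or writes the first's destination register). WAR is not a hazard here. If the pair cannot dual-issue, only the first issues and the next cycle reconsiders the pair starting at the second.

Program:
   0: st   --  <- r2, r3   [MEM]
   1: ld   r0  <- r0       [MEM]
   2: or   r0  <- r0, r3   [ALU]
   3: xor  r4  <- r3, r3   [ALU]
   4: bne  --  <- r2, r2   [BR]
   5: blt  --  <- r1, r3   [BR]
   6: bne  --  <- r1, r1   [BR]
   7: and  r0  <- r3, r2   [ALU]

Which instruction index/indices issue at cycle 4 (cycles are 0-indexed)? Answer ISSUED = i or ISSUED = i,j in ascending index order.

0. st.MEM @i0  | no-port MEM/MEM
1. ld.MEM @i1  | RAW+WAW r0
2. or.ALU+xor.ALU @i2,i3  | dual
3. bne.BR @i4  | no-port BR/BR
4. blt.BR @i5  | no-port BR/BR
5. bne.BR+and.ALU @i6,i7  | dual

ISSUED = 5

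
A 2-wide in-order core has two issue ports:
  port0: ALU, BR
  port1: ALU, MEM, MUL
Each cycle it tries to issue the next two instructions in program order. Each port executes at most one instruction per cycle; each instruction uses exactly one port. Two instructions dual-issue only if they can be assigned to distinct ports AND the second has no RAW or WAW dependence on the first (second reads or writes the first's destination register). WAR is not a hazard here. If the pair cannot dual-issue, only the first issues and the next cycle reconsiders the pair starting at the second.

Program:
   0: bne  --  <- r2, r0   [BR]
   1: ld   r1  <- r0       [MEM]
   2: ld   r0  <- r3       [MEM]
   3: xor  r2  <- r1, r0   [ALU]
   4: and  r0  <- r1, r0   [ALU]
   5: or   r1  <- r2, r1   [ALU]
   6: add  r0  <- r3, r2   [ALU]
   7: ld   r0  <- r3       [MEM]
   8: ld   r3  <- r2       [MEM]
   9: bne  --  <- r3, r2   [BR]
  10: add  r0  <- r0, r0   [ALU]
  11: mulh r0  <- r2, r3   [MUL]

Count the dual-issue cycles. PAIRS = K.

0. bne;ld @i0/i1  | dual
1. ld @i2  | RAW r0
2. xor;and @i3/i4  | dual
3. or;add @i5/i6  | dual
4. ld @i7  | no-port MEM/MEM
5. ld @i8  | RAW r3
6. bne;add @i9/i10  | dual
7. mulh @i11  | tail

PAIRS = 4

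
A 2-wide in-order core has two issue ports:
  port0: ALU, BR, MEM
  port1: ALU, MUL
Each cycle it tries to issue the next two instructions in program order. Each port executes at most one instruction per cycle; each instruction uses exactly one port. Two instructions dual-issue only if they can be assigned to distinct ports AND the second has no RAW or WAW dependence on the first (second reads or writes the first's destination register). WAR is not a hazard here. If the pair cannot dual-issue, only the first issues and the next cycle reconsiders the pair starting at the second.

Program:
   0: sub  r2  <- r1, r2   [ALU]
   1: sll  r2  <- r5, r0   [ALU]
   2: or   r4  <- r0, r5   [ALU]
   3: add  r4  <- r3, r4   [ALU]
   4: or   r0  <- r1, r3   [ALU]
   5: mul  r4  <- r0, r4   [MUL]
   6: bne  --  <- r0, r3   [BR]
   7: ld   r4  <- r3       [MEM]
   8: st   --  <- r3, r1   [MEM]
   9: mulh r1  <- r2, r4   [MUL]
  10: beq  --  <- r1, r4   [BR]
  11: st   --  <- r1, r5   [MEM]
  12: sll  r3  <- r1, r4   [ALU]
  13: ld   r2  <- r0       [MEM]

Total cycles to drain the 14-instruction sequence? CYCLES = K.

  cy0 -> i0 (sub) WAW r2
  cy1 -> i1+i2 (sll or) pair
  cy2 -> i3+i4 (add or) pair
  cy3 -> i5+i6 (mul bne) pair
  cy4 -> i7 (ld) no-port MEM/MEM
  cy5 -> i8+i9 (st mulh) pair
  cy6 -> i10 (beq) no-port BR/MEM
  cy7 -> i11+i12 (st sll) pair
  cy8 -> i13 (ld) tail

CYCLES = 9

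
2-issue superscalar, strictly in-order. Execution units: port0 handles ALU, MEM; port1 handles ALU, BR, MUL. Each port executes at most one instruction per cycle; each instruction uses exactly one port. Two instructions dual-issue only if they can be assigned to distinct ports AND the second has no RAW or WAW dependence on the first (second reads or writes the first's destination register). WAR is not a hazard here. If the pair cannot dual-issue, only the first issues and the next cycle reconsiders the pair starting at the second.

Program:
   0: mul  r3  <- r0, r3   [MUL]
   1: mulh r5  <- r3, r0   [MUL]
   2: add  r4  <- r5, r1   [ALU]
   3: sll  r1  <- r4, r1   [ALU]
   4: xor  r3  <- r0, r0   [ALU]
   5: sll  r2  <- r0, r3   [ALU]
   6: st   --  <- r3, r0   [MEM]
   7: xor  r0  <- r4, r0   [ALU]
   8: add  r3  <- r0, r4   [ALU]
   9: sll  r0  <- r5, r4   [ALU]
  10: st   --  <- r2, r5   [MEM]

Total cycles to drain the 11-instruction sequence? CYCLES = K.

t=0 i0:mul.MUL ; no-port MUL/MUL
t=1 i1:mulh.MUL ; RAW r5
t=2 i2:add.ALU ; RAW r4
t=3 i3,i4:sll.ALU/xor.ALU ; dual
t=4 i5,i6:sll.ALU/st.MEM ; dual
t=5 i7:xor.ALU ; RAW r0
t=6 i8,i9:add.ALU/sll.ALU ; dual
t=7 i10:st.MEM ; tail

CYCLES = 8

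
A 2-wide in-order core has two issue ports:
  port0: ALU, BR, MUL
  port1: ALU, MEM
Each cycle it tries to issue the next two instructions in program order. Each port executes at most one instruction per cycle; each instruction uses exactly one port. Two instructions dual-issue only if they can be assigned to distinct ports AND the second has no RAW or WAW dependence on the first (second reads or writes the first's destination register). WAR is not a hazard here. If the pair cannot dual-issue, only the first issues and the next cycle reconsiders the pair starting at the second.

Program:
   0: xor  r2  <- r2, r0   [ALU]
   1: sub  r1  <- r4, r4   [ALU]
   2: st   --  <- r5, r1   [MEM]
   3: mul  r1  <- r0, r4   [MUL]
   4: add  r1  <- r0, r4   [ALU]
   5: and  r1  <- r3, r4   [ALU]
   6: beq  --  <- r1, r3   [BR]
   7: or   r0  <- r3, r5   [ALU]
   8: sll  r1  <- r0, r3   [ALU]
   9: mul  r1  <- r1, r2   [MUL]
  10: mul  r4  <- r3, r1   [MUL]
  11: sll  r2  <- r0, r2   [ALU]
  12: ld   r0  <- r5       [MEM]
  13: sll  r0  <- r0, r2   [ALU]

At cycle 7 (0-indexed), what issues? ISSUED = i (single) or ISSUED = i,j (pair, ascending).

ISSUED = 10,11

#0 head=0: xor+sub i0/i1 dual
#1 head=2: st+mul i2/i3 dual
#2 head=4: add i4 WAW r1
#3 head=5: and i5 RAW r1
#4 head=6: beq+or i6/i7 dual
#5 head=8: sll i8 RAW+WAW r1
#6 head=9: mul i9 no-port MUL/MUL
#7 head=10: mul+sll i10/i11 dual
#8 head=12: ld i12 RAW+WAW r0
#9 head=13: sll i13 tail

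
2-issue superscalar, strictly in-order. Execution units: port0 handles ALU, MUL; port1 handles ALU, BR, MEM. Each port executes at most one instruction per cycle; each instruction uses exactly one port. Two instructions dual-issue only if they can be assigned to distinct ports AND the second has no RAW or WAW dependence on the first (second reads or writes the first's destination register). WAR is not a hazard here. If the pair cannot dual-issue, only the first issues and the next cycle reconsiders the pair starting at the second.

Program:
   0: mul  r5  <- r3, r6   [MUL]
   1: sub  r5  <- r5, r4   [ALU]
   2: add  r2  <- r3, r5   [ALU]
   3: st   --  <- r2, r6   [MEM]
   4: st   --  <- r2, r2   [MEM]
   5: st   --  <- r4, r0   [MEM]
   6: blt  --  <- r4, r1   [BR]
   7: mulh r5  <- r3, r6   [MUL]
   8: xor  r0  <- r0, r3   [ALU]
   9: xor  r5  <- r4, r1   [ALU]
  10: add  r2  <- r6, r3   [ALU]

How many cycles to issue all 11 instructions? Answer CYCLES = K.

  cy0 -> i0 (mul.MUL) RAW+WAW r5
  cy1 -> i1 (sub.ALU) RAW r5
  cy2 -> i2 (add.ALU) RAW r2
  cy3 -> i3 (st.MEM) no-port MEM/MEM
  cy4 -> i4 (st.MEM) no-port MEM/MEM
  cy5 -> i5 (st.MEM) no-port MEM/BR
  cy6 -> i6/i7 (blt.BR;mulh.MUL) 2-wide
  cy7 -> i8/i9 (xor.ALU;xor.ALU) 2-wide
  cy8 -> i10 (add.ALU) tail

CYCLES = 9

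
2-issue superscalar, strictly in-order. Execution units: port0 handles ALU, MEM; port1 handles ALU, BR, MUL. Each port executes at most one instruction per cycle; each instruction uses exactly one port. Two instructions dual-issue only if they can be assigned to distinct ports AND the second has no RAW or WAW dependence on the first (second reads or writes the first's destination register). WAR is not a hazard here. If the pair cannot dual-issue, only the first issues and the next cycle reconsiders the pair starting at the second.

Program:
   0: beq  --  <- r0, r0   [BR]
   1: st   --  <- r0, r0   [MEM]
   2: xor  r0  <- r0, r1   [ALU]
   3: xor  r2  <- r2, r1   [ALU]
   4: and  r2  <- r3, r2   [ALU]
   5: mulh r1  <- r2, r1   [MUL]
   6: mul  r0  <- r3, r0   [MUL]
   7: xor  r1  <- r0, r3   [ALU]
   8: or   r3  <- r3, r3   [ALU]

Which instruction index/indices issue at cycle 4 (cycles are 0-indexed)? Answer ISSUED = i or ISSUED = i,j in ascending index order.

  cy0 -> i0/i1 (beq+st) 2-wide
  cy1 -> i2/i3 (xor+xor) 2-wide
  cy2 -> i4 (and) RAW r2
  cy3 -> i5 (mulh) no-port MUL/MUL
  cy4 -> i6 (mul) RAW r0
  cy5 -> i7/i8 (xor+or) 2-wide

ISSUED = 6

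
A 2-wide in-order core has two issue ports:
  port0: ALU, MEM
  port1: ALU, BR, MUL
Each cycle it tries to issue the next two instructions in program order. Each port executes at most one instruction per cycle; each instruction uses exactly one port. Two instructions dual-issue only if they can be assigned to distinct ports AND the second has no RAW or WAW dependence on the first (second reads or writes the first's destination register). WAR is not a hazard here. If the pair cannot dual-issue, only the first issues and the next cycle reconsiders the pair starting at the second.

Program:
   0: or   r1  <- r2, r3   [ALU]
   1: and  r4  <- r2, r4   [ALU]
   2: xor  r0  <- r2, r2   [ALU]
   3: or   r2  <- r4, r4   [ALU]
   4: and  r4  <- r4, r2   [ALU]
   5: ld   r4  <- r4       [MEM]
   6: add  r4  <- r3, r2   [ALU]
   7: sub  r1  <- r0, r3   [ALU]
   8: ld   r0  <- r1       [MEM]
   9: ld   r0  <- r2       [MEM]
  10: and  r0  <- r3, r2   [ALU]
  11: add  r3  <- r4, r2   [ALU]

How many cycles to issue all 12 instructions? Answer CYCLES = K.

  cy0 -> i0+i1 (or and) dual
  cy1 -> i2+i3 (xor or) dual
  cy2 -> i4 (and) RAW+WAW r4
  cy3 -> i5 (ld) WAW r4
  cy4 -> i6+i7 (add sub) dual
  cy5 -> i8 (ld) no-port MEM/MEM
  cy6 -> i9 (ld) WAW r0
  cy7 -> i10+i11 (and add) dual

CYCLES = 8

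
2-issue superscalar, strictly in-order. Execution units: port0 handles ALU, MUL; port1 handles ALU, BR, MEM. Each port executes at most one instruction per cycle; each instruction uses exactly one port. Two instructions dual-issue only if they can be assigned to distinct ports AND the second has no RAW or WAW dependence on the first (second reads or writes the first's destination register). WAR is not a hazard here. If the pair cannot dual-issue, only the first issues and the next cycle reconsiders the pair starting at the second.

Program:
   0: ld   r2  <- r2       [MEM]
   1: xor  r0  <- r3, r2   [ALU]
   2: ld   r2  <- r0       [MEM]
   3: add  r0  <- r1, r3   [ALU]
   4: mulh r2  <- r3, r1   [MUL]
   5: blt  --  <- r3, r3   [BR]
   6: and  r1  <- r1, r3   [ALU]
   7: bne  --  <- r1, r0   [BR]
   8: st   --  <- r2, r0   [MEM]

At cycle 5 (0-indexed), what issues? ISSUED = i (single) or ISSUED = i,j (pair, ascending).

ISSUED = 7

[0] i0  ld  -- RAW r2
[1] i1  xor  -- RAW r0
[2] i2+i3  ld;add  -- dual
[3] i4+i5  mulh;blt  -- dual
[4] i6  and  -- RAW r1
[5] i7  bne  -- no-port BR/MEM
[6] i8  st  -- tail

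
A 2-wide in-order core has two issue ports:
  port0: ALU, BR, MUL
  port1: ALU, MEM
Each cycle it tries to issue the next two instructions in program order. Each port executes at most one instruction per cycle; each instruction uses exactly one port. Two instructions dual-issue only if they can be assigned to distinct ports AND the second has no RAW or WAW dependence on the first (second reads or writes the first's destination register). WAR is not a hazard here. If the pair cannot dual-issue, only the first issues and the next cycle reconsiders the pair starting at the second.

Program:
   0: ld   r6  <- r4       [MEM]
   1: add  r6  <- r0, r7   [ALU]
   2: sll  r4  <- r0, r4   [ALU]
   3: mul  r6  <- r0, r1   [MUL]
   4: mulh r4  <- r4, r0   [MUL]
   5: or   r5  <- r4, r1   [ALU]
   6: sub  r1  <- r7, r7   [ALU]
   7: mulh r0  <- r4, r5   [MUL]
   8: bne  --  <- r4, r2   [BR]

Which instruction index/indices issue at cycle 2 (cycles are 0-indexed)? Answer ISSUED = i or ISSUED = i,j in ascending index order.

ISSUED = 3

0. ld @i0  | WAW r6
1. add/sll @i1+i2  | 2-wide
2. mul @i3  | no-port MUL/MUL
3. mulh @i4  | RAW r4
4. or/sub @i5+i6  | 2-wide
5. mulh @i7  | no-port MUL/BR
6. bne @i8  | tail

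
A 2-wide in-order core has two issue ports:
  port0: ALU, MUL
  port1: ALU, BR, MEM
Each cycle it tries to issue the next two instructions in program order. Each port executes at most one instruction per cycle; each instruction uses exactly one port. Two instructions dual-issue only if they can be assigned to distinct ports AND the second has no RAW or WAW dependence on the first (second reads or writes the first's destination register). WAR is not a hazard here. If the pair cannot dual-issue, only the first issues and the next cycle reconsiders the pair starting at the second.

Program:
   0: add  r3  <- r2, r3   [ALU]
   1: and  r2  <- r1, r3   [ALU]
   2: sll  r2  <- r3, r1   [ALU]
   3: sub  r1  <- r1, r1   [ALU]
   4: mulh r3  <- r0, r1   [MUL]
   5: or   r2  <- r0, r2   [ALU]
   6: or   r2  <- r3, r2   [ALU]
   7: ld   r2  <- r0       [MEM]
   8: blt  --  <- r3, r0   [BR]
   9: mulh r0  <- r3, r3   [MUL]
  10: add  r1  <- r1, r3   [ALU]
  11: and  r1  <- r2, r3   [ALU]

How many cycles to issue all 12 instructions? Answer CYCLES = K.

c0: i0 add  RAW r3
c1: i1 and  WAW r2
c2: i2+i3 sll;sub  dual
c3: i4+i5 mulh;or  dual
c4: i6 or  WAW r2
c5: i7 ld  no-port MEM/BR
c6: i8+i9 blt;mulh  dual
c7: i10 add  WAW r1
c8: i11 and  tail

CYCLES = 9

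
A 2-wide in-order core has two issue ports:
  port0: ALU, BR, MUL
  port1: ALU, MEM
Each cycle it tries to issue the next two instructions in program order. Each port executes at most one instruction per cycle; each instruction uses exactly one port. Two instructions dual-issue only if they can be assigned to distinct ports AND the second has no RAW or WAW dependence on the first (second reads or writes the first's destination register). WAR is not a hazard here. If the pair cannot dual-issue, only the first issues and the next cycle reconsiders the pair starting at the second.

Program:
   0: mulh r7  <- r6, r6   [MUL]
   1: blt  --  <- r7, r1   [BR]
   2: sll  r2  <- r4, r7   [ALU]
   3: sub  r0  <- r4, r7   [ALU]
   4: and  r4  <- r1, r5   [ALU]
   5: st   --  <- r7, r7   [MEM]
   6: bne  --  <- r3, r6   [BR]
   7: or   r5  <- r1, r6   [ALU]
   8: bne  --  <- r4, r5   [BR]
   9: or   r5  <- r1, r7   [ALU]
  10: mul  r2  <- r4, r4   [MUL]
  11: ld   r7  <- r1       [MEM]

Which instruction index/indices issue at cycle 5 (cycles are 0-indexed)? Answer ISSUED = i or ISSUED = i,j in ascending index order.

0. mulh @i0  | no-port MUL/BR
1. blt+sll @i1/i2  | 2-wide
2. sub+and @i3/i4  | 2-wide
3. st+bne @i5/i6  | 2-wide
4. or @i7  | RAW r5
5. bne+or @i8/i9  | 2-wide
6. mul+ld @i10/i11  | 2-wide

ISSUED = 8,9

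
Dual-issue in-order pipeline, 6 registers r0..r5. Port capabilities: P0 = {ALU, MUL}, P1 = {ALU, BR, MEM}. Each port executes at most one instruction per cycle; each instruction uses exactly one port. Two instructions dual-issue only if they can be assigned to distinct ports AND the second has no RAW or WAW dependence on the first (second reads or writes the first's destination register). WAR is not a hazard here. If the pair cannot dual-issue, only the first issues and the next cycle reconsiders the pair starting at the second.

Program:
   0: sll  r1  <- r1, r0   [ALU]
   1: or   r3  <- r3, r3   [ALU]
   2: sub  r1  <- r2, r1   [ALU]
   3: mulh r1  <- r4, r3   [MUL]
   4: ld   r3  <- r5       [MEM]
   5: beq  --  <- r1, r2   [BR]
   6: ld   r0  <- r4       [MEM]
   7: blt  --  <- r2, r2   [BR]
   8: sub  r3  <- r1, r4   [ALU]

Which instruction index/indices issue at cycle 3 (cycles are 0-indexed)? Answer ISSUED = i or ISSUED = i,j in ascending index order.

  cy0 -> i0&i1 (sll;or) dual
  cy1 -> i2 (sub) WAW r1
  cy2 -> i3&i4 (mulh;ld) dual
  cy3 -> i5 (beq) no-port BR/MEM
  cy4 -> i6 (ld) no-port MEM/BR
  cy5 -> i7&i8 (blt;sub) dual

ISSUED = 5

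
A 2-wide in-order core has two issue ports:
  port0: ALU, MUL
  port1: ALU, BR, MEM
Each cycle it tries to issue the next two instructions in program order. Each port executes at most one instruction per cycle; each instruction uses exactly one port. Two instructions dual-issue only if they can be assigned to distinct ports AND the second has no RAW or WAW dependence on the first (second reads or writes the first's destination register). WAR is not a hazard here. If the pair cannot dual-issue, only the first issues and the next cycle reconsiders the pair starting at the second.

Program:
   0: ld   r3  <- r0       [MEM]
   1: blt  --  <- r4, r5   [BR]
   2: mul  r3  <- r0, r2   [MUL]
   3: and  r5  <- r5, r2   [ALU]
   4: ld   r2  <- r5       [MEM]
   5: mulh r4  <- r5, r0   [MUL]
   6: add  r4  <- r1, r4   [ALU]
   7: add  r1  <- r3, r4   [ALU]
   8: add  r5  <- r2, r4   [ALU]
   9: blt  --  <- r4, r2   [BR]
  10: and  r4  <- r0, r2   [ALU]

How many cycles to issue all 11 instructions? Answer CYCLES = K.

c0: i0 ld  no-port MEM/BR
c1: i1,i2 blt;mul  dual
c2: i3 and  RAW r5
c3: i4,i5 ld;mulh  dual
c4: i6 add  RAW r4
c5: i7,i8 add;add  dual
c6: i9,i10 blt;and  dual

CYCLES = 7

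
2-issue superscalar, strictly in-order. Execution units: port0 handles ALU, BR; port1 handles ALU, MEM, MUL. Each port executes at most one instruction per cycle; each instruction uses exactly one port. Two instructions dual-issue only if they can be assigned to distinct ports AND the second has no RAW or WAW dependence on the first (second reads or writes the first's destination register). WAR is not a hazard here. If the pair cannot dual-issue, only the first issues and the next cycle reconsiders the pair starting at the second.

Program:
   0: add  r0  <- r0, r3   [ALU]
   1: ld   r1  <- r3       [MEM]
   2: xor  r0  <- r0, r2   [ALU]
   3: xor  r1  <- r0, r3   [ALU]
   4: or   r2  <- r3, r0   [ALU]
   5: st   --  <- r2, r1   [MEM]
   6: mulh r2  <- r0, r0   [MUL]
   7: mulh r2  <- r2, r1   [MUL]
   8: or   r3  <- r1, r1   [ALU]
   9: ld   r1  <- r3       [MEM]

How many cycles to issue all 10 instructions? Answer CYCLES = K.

CYCLES = 7

  cy0 -> i0&i1 (add.ALU+ld.MEM) 2-wide
  cy1 -> i2 (xor.ALU) RAW r0
  cy2 -> i3&i4 (xor.ALU+or.ALU) 2-wide
  cy3 -> i5 (st.MEM) no-port MEM/MUL
  cy4 -> i6 (mulh.MUL) no-port MUL/MUL
  cy5 -> i7&i8 (mulh.MUL+or.ALU) 2-wide
  cy6 -> i9 (ld.MEM) tail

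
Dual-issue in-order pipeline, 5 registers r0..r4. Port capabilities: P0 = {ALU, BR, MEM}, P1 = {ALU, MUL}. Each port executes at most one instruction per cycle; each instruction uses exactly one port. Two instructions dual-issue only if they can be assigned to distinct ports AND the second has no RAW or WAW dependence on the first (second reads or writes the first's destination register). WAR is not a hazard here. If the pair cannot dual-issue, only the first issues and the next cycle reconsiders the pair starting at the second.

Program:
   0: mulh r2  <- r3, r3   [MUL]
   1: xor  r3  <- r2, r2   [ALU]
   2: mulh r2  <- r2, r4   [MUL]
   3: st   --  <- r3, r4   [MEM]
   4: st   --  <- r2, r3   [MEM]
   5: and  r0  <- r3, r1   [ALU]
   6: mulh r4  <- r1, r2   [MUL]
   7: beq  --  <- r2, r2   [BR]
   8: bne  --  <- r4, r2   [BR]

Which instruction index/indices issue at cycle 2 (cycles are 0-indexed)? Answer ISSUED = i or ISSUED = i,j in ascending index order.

#0 head=0: mulh i0 RAW r2
#1 head=1: xor+mulh i1+i2 pair
#2 head=3: st i3 no-port MEM/MEM
#3 head=4: st+and i4+i5 pair
#4 head=6: mulh+beq i6+i7 pair
#5 head=8: bne i8 tail

ISSUED = 3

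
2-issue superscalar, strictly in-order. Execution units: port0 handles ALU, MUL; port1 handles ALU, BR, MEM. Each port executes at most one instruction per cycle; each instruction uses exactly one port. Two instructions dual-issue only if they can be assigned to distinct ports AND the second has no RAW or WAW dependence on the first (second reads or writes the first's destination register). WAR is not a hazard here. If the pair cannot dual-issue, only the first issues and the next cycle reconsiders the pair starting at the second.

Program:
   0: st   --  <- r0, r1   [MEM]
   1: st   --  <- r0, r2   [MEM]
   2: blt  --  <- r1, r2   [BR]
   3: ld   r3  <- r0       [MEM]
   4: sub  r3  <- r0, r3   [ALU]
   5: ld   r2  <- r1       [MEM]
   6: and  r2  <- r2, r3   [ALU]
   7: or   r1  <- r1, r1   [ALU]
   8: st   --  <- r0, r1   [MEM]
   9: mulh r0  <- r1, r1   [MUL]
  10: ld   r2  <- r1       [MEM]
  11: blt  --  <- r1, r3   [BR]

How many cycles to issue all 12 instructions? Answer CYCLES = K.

0. st.MEM @i0  | no-port MEM/MEM
1. st.MEM @i1  | no-port MEM/BR
2. blt.BR @i2  | no-port BR/MEM
3. ld.MEM @i3  | RAW+WAW r3
4. sub.ALU;ld.MEM @i4,i5  | dual
5. and.ALU;or.ALU @i6,i7  | dual
6. st.MEM;mulh.MUL @i8,i9  | dual
7. ld.MEM @i10  | no-port MEM/BR
8. blt.BR @i11  | tail

CYCLES = 9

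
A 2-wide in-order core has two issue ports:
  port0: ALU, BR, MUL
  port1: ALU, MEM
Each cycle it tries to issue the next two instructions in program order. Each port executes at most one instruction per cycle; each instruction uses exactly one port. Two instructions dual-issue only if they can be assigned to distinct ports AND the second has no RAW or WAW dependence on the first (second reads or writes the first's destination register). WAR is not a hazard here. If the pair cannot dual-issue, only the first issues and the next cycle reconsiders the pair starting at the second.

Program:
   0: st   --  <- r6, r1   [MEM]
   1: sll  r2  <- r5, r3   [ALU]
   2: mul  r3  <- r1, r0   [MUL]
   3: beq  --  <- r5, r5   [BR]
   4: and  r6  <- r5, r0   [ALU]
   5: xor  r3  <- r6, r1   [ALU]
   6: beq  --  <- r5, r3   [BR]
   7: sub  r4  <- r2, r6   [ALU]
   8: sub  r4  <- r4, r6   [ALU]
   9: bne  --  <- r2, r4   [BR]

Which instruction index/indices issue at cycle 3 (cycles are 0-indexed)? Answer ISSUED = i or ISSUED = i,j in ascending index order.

0. st/sll @i0,i1  | dual
1. mul @i2  | no-port MUL/BR
2. beq/and @i3,i4  | dual
3. xor @i5  | RAW r3
4. beq/sub @i6,i7  | dual
5. sub @i8  | RAW r4
6. bne @i9  | tail

ISSUED = 5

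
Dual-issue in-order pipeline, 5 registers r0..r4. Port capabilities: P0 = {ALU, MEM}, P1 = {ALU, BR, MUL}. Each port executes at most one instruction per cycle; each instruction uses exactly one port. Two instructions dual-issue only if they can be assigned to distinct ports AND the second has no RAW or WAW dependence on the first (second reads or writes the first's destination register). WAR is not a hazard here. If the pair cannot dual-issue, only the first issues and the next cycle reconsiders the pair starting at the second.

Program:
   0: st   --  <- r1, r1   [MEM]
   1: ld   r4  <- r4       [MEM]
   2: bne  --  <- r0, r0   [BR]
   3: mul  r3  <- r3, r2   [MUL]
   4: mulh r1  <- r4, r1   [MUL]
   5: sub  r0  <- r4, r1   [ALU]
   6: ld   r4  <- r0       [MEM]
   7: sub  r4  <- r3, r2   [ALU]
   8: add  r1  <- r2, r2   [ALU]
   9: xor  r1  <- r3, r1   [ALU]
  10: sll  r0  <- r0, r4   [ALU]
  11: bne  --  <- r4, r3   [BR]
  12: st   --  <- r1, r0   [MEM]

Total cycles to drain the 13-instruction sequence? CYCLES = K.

CYCLES = 9

#0 head=0: st i0 no-port MEM/MEM
#1 head=1: ld/bne i1+i2 2-wide
#2 head=3: mul i3 no-port MUL/MUL
#3 head=4: mulh i4 RAW r1
#4 head=5: sub i5 RAW r0
#5 head=6: ld i6 WAW r4
#6 head=7: sub/add i7+i8 2-wide
#7 head=9: xor/sll i9+i10 2-wide
#8 head=11: bne/st i11+i12 2-wide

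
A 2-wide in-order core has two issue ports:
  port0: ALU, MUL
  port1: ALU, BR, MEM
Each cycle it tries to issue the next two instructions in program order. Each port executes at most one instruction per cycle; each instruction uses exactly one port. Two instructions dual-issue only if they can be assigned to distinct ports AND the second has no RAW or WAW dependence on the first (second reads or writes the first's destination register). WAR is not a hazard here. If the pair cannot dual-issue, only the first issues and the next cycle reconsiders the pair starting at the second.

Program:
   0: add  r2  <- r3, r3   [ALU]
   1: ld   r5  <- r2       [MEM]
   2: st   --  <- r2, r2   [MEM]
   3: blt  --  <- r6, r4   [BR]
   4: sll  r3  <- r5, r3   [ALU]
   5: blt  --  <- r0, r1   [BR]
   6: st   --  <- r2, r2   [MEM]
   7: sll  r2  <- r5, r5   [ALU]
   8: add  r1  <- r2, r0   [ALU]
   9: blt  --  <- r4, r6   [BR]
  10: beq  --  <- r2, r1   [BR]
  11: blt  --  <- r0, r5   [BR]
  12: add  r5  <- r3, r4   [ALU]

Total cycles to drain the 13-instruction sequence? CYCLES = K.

[0] i0  add  -- RAW r2
[1] i1  ld  -- no-port MEM/MEM
[2] i2  st  -- no-port MEM/BR
[3] i3,i4  blt sll  -- pair
[4] i5  blt  -- no-port BR/MEM
[5] i6,i7  st sll  -- pair
[6] i8,i9  add blt  -- pair
[7] i10  beq  -- no-port BR/BR
[8] i11,i12  blt add  -- pair

CYCLES = 9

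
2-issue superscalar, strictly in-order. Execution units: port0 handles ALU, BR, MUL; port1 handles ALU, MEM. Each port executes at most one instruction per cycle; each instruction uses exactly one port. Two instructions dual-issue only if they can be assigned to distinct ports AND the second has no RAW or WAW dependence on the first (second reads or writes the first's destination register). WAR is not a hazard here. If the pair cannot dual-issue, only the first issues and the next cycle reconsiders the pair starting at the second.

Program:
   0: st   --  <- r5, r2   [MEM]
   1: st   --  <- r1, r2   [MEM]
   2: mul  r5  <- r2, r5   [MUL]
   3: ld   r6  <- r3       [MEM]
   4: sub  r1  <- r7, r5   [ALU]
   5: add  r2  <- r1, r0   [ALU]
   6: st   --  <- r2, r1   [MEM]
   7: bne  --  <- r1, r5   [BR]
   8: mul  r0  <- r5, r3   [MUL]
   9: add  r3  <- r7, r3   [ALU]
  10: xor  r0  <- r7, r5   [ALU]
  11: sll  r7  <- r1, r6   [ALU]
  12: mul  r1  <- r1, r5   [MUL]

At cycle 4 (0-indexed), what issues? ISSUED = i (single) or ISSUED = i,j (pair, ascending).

ISSUED = 6,7

#0 head=0: st.MEM i0 no-port MEM/MEM
#1 head=1: st.MEM;mul.MUL i1&i2 2-wide
#2 head=3: ld.MEM;sub.ALU i3&i4 2-wide
#3 head=5: add.ALU i5 RAW r2
#4 head=6: st.MEM;bne.BR i6&i7 2-wide
#5 head=8: mul.MUL;add.ALU i8&i9 2-wide
#6 head=10: xor.ALU;sll.ALU i10&i11 2-wide
#7 head=12: mul.MUL i12 tail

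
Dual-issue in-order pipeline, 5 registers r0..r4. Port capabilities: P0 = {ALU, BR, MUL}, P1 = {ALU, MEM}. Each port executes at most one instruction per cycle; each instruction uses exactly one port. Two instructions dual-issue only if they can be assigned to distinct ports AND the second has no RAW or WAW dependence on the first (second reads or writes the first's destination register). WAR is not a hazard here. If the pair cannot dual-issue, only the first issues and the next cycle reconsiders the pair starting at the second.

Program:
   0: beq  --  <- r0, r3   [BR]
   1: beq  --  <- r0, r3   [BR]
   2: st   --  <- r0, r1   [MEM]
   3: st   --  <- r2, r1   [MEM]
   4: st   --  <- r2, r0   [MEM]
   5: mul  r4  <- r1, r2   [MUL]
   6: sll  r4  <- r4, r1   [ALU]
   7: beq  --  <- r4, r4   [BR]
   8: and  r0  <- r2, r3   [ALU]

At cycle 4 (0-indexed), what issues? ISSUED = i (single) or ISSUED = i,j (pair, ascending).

ISSUED = 6

[0] i0  beq  -- no-port BR/BR
[1] i1&i2  beq st  -- pair
[2] i3  st  -- no-port MEM/MEM
[3] i4&i5  st mul  -- pair
[4] i6  sll  -- RAW r4
[5] i7&i8  beq and  -- pair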